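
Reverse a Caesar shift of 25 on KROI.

K(10): 10−25=-15≡11 → L
R(17): 17−25=-8≡18 → S
O(14): 14−25=-11≡15 → P
I(8): 8−25=-17≡9 → J

LSPJ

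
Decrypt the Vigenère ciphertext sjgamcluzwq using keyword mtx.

gqjotfzbckx

Repeat the key across the ciphertext: mtxmtxmtxmt
s(18)−m(12): 6 → g
j(9)−t(19): -10≡16 → q
g(6)−x(23): -17≡9 → j
a(0)−m(12): -12≡14 → o
m(12)−t(19): -7≡19 → t
c(2)−x(23): -21≡5 → f
l(11)−m(12): -1≡25 → z
u(20)−t(19): 1 → b
z(25)−x(23): 2 → c
w(22)−m(12): 10 → k
q(16)−t(19): -3≡23 → x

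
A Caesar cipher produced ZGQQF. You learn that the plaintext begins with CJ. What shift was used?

23

From the crib: Z(25)−C(2)=23, so the shift is 23.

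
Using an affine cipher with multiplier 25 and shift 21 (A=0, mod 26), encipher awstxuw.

vzdcybz

a(0): 25·0+21=21 → v
w(22): 25·22+21=571≡25 → z
s(18): 25·18+21=471≡3 → d
t(19): 25·19+21=496≡2 → c
x(23): 25·23+21=596≡24 → y
u(20): 25·20+21=521≡1 → b
w(22): 25·22+21=571≡25 → z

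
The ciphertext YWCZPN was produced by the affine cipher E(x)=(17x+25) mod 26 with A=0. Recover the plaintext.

DJRAEK

The inverse of 17 mod 26 is 23, since 17·23=391≡1. Apply D(y)=23·(y−25) mod 26:
Y(24): 23·(24−25)=-23≡3 → D
W(22): 23·(22−25)=-69≡9 → J
C(2): 23·(2−25)=-529≡17 → R
Z(25): 23·(25−25)=0 → A
P(15): 23·(15−25)=-230≡4 → E
N(13): 23·(13−25)=-276≡10 → K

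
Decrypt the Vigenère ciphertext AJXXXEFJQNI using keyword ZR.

Repeat the key across the ciphertext: ZRZRZRZRZRZ
A(0)−Z(25): -25≡1 → B
J(9)−R(17): -8≡18 → S
X(23)−Z(25): -2≡24 → Y
X(23)−R(17): 6 → G
X(23)−Z(25): -2≡24 → Y
E(4)−R(17): -13≡13 → N
F(5)−Z(25): -20≡6 → G
J(9)−R(17): -8≡18 → S
Q(16)−Z(25): -9≡17 → R
N(13)−R(17): -4≡22 → W
I(8)−Z(25): -17≡9 → J

BSYGYNGSRWJ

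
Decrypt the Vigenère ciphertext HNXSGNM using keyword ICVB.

ZLCRYLR

Repeat the key across the ciphertext: ICVBICV
H(7)−I(8): -1≡25 → Z
N(13)−C(2): 11 → L
X(23)−V(21): 2 → C
S(18)−B(1): 17 → R
G(6)−I(8): -2≡24 → Y
N(13)−C(2): 11 → L
M(12)−V(21): -9≡17 → R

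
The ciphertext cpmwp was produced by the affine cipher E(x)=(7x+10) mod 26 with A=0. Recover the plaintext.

The inverse of 7 mod 26 is 15, since 7·15=105≡1. Apply D(y)=15·(y−10) mod 26:
c(2): 15·(2−10)=-120≡10 → k
p(15): 15·(15−10)=75≡23 → x
m(12): 15·(12−10)=30≡4 → e
w(22): 15·(22−10)=180≡24 → y
p(15): 15·(15−10)=75≡23 → x

kxeyx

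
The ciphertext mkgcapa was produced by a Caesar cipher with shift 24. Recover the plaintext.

m(12): 12−24=-12≡14 → o
k(10): 10−24=-14≡12 → m
g(6): 6−24=-18≡8 → i
c(2): 2−24=-22≡4 → e
a(0): 0−24=-24≡2 → c
p(15): 15−24=-9≡17 → r
a(0): 0−24=-24≡2 → c

omiecrc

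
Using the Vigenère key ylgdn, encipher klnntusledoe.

iwtqgsdrhqmp

Repeat the key across the message: ylgdnylgdnyl
k(10)+y(24): 34≡8 → i
l(11)+l(11): 22 → w
n(13)+g(6): 19 → t
n(13)+d(3): 16 → q
t(19)+n(13): 32≡6 → g
u(20)+y(24): 44≡18 → s
s(18)+l(11): 29≡3 → d
l(11)+g(6): 17 → r
e(4)+d(3): 7 → h
d(3)+n(13): 16 → q
o(14)+y(24): 38≡12 → m
e(4)+l(11): 15 → p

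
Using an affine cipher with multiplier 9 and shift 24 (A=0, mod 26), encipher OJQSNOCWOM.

O(14): 9·14+24=150≡20 → U
J(9): 9·9+24=105≡1 → B
Q(16): 9·16+24=168≡12 → M
S(18): 9·18+24=186≡4 → E
N(13): 9·13+24=141≡11 → L
O(14): 9·14+24=150≡20 → U
C(2): 9·2+24=42≡16 → Q
W(22): 9·22+24=222≡14 → O
O(14): 9·14+24=150≡20 → U
M(12): 9·12+24=132≡2 → C

UBMELUQOUC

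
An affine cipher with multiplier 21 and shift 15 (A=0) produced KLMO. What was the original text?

BGLV

The inverse of 21 mod 26 is 5, since 21·5=105≡1. Apply D(y)=5·(y−15) mod 26:
K(10): 5·(10−15)=-25≡1 → B
L(11): 5·(11−15)=-20≡6 → G
M(12): 5·(12−15)=-15≡11 → L
O(14): 5·(14−15)=-5≡21 → V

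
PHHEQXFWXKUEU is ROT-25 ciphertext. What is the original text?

P(15): 15−25=-10≡16 → Q
H(7): 7−25=-18≡8 → I
H(7): 7−25=-18≡8 → I
E(4): 4−25=-21≡5 → F
Q(16): 16−25=-9≡17 → R
X(23): 23−25=-2≡24 → Y
F(5): 5−25=-20≡6 → G
W(22): 22−25=-3≡23 → X
X(23): 23−25=-2≡24 → Y
K(10): 10−25=-15≡11 → L
U(20): 20−25=-5≡21 → V
E(4): 4−25=-21≡5 → F
U(20): 20−25=-5≡21 → V

QIIFRYGXYLVFV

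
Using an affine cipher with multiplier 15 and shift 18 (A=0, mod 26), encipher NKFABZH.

FMPSHDT

N(13): 15·13+18=213≡5 → F
K(10): 15·10+18=168≡12 → M
F(5): 15·5+18=93≡15 → P
A(0): 15·0+18=18 → S
B(1): 15·1+18=33≡7 → H
Z(25): 15·25+18=393≡3 → D
H(7): 15·7+18=123≡19 → T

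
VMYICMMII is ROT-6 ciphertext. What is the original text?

V(21): 21−6=15 → P
M(12): 12−6=6 → G
Y(24): 24−6=18 → S
I(8): 8−6=2 → C
C(2): 2−6=-4≡22 → W
M(12): 12−6=6 → G
M(12): 12−6=6 → G
I(8): 8−6=2 → C
I(8): 8−6=2 → C

PGSCWGGCC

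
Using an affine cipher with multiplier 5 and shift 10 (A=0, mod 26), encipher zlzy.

fnfa

z(25): 5·25+10=135≡5 → f
l(11): 5·11+10=65≡13 → n
z(25): 5·25+10=135≡5 → f
y(24): 5·24+10=130≡0 → a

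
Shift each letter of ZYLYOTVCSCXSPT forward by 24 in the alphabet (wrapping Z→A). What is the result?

XWJWMRTAQAVQNR

Z(25): 25+24=49≡23 → X
Y(24): 24+24=48≡22 → W
L(11): 11+24=35≡9 → J
Y(24): 24+24=48≡22 → W
O(14): 14+24=38≡12 → M
T(19): 19+24=43≡17 → R
V(21): 21+24=45≡19 → T
C(2): 2+24=26≡0 → A
S(18): 18+24=42≡16 → Q
C(2): 2+24=26≡0 → A
X(23): 23+24=47≡21 → V
S(18): 18+24=42≡16 → Q
P(15): 15+24=39≡13 → N
T(19): 19+24=43≡17 → R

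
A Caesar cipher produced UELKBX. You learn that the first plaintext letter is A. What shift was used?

From the crib: U(20)−A(0)=20, so the shift is 20.

20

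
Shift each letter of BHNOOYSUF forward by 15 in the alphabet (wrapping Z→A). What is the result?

B(1): 1+15=16 → Q
H(7): 7+15=22 → W
N(13): 13+15=28≡2 → C
O(14): 14+15=29≡3 → D
O(14): 14+15=29≡3 → D
Y(24): 24+15=39≡13 → N
S(18): 18+15=33≡7 → H
U(20): 20+15=35≡9 → J
F(5): 5+15=20 → U

QWCDDNHJU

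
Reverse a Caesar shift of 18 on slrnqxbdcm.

s(18): 18−18=0 → a
l(11): 11−18=-7≡19 → t
r(17): 17−18=-1≡25 → z
n(13): 13−18=-5≡21 → v
q(16): 16−18=-2≡24 → y
x(23): 23−18=5 → f
b(1): 1−18=-17≡9 → j
d(3): 3−18=-15≡11 → l
c(2): 2−18=-16≡10 → k
m(12): 12−18=-6≡20 → u

atzvyfjlku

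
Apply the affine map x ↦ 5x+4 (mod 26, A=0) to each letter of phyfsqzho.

bnudqgznw

p(15): 5·15+4=79≡1 → b
h(7): 5·7+4=39≡13 → n
y(24): 5·24+4=124≡20 → u
f(5): 5·5+4=29≡3 → d
s(18): 5·18+4=94≡16 → q
q(16): 5·16+4=84≡6 → g
z(25): 5·25+4=129≡25 → z
h(7): 5·7+4=39≡13 → n
o(14): 5·14+4=74≡22 → w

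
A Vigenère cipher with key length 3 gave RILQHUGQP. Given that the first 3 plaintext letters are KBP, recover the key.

HHW

Subtract each crib letter from the matching ciphertext letter (mod 26):
R(17)−K(10)=7 → H
I(8)−B(1)=7 → H
L(11)−P(15)=-4≡22 → W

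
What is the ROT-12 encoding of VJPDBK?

V(21): 21+12=33≡7 → H
J(9): 9+12=21 → V
P(15): 15+12=27≡1 → B
D(3): 3+12=15 → P
B(1): 1+12=13 → N
K(10): 10+12=22 → W

HVBPNW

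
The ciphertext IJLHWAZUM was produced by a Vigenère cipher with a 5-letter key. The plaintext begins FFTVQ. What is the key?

Subtract each crib letter from the matching ciphertext letter (mod 26):
I(8)−F(5)=3 → D
J(9)−F(5)=4 → E
L(11)−T(19)=-8≡18 → S
H(7)−V(21)=-14≡12 → M
W(22)−Q(16)=6 → G

DESMG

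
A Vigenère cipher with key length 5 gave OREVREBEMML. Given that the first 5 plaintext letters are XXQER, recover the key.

RUORA

Subtract each crib letter from the matching ciphertext letter (mod 26):
O(14)−X(23)=-9≡17 → R
R(17)−X(23)=-6≡20 → U
E(4)−Q(16)=-12≡14 → O
V(21)−E(4)=17 → R
R(17)−R(17)=0 → A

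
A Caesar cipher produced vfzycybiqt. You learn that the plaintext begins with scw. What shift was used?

From the crib: v(21)−s(18)=3, so the shift is 3.

3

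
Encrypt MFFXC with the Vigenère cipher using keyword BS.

Repeat the key across the message: BSBSB
M(12)+B(1): 13 → N
F(5)+S(18): 23 → X
F(5)+B(1): 6 → G
X(23)+S(18): 41≡15 → P
C(2)+B(1): 3 → D

NXGPD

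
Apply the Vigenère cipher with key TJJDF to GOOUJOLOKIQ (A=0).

Repeat the key across the message: TJJDFTJJDFT
G(6)+T(19): 25 → Z
O(14)+J(9): 23 → X
O(14)+J(9): 23 → X
U(20)+D(3): 23 → X
J(9)+F(5): 14 → O
O(14)+T(19): 33≡7 → H
L(11)+J(9): 20 → U
O(14)+J(9): 23 → X
K(10)+D(3): 13 → N
I(8)+F(5): 13 → N
Q(16)+T(19): 35≡9 → J

ZXXXOHUXNNJ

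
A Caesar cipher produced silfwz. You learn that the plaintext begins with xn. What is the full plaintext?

xnqkbe

From the crib: s(18)−x(23)=-5≡21, so the shift is 21.
Subtract 21 from each ciphertext letter:
s(18): 18−21=-3≡23 → x
i(8): 8−21=-13≡13 → n
l(11): 11−21=-10≡16 → q
f(5): 5−21=-16≡10 → k
w(22): 22−21=1 → b
z(25): 25−21=4 → e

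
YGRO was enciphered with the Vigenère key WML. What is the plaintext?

CUGS

Repeat the key across the ciphertext: WMLW
Y(24)−W(22): 2 → C
G(6)−M(12): -6≡20 → U
R(17)−L(11): 6 → G
O(14)−W(22): -8≡18 → S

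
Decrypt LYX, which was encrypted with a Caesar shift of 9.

L(11): 11−9=2 → C
Y(24): 24−9=15 → P
X(23): 23−9=14 → O

CPO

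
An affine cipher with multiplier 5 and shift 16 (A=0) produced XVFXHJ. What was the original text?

The inverse of 5 mod 26 is 21, since 5·21=105≡1. Apply D(y)=21·(y−16) mod 26:
X(23): 21·(23−16)=147≡17 → R
V(21): 21·(21−16)=105≡1 → B
F(5): 21·(5−16)=-231≡3 → D
X(23): 21·(23−16)=147≡17 → R
H(7): 21·(7−16)=-189≡19 → T
J(9): 21·(9−16)=-147≡9 → J

RBDRTJ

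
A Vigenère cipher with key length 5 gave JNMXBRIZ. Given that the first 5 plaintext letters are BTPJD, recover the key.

IUXOY

Subtract each crib letter from the matching ciphertext letter (mod 26):
J(9)−B(1)=8 → I
N(13)−T(19)=-6≡20 → U
M(12)−P(15)=-3≡23 → X
X(23)−J(9)=14 → O
B(1)−D(3)=-2≡24 → Y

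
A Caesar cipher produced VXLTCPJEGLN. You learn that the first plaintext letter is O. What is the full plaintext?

OQEMVICXZEG

From the crib: V(21)−O(14)=7, so the shift is 7.
Subtract 7 from each ciphertext letter:
V(21): 21−7=14 → O
X(23): 23−7=16 → Q
L(11): 11−7=4 → E
T(19): 19−7=12 → M
C(2): 2−7=-5≡21 → V
P(15): 15−7=8 → I
J(9): 9−7=2 → C
E(4): 4−7=-3≡23 → X
G(6): 6−7=-1≡25 → Z
L(11): 11−7=4 → E
N(13): 13−7=6 → G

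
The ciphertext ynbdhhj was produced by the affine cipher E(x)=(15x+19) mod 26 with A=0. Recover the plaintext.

The inverse of 15 mod 26 is 7, since 15·7=105≡1. Apply D(y)=7·(y−19) mod 26:
y(24): 7·(24−19)=35≡9 → j
n(13): 7·(13−19)=-42≡10 → k
b(1): 7·(1−19)=-126≡4 → e
d(3): 7·(3−19)=-112≡18 → s
h(7): 7·(7−19)=-84≡20 → u
h(7): 7·(7−19)=-84≡20 → u
j(9): 7·(9−19)=-70≡8 → i

jkesuui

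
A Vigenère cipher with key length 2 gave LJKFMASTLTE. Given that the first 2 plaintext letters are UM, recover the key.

RX

Subtract each crib letter from the matching ciphertext letter (mod 26):
L(11)−U(20)=-9≡17 → R
J(9)−M(12)=-3≡23 → X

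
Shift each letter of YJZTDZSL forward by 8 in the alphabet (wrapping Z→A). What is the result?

GRHBLHAT

Y(24): 24+8=32≡6 → G
J(9): 9+8=17 → R
Z(25): 25+8=33≡7 → H
T(19): 19+8=27≡1 → B
D(3): 3+8=11 → L
Z(25): 25+8=33≡7 → H
S(18): 18+8=26≡0 → A
L(11): 11+8=19 → T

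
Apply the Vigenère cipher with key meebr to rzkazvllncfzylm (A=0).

ddobqhppotrdcmd

Repeat the key across the message: meebrmeebrmeebr
r(17)+m(12): 29≡3 → d
z(25)+e(4): 29≡3 → d
k(10)+e(4): 14 → o
a(0)+b(1): 1 → b
z(25)+r(17): 42≡16 → q
v(21)+m(12): 33≡7 → h
l(11)+e(4): 15 → p
l(11)+e(4): 15 → p
n(13)+b(1): 14 → o
c(2)+r(17): 19 → t
f(5)+m(12): 17 → r
z(25)+e(4): 29≡3 → d
y(24)+e(4): 28≡2 → c
l(11)+b(1): 12 → m
m(12)+r(17): 29≡3 → d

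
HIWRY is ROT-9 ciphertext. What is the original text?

YZNIP

H(7): 7−9=-2≡24 → Y
I(8): 8−9=-1≡25 → Z
W(22): 22−9=13 → N
R(17): 17−9=8 → I
Y(24): 24−9=15 → P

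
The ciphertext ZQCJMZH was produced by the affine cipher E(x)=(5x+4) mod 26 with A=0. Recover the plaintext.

The inverse of 5 mod 26 is 21, since 5·21=105≡1. Apply D(y)=21·(y−4) mod 26:
Z(25): 21·(25−4)=441≡25 → Z
Q(16): 21·(16−4)=252≡18 → S
C(2): 21·(2−4)=-42≡10 → K
J(9): 21·(9−4)=105≡1 → B
M(12): 21·(12−4)=168≡12 → M
Z(25): 21·(25−4)=441≡25 → Z
H(7): 21·(7−4)=63≡11 → L

ZSKBMZL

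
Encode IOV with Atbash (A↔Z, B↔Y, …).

RLE

I(8) → R(17)
O(14) → L(11)
V(21) → E(4)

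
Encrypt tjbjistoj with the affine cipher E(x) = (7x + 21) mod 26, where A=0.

t(19): 7·19+21=154≡24 → y
j(9): 7·9+21=84≡6 → g
b(1): 7·1+21=28≡2 → c
j(9): 7·9+21=84≡6 → g
i(8): 7·8+21=77≡25 → z
s(18): 7·18+21=147≡17 → r
t(19): 7·19+21=154≡24 → y
o(14): 7·14+21=119≡15 → p
j(9): 7·9+21=84≡6 → g

ygcgzrypg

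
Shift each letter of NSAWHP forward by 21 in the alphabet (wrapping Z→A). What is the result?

INVRCK

N(13): 13+21=34≡8 → I
S(18): 18+21=39≡13 → N
A(0): 0+21=21 → V
W(22): 22+21=43≡17 → R
H(7): 7+21=28≡2 → C
P(15): 15+21=36≡10 → K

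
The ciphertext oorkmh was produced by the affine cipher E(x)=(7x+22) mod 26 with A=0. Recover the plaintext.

kkdcgj

The inverse of 7 mod 26 is 15, since 7·15=105≡1. Apply D(y)=15·(y−22) mod 26:
o(14): 15·(14−22)=-120≡10 → k
o(14): 15·(14−22)=-120≡10 → k
r(17): 15·(17−22)=-75≡3 → d
k(10): 15·(10−22)=-180≡2 → c
m(12): 15·(12−22)=-150≡6 → g
h(7): 15·(7−22)=-225≡9 → j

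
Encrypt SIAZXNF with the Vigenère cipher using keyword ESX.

WAXDPKJ

Repeat the key across the message: ESXESXE
S(18)+E(4): 22 → W
I(8)+S(18): 26≡0 → A
A(0)+X(23): 23 → X
Z(25)+E(4): 29≡3 → D
X(23)+S(18): 41≡15 → P
N(13)+X(23): 36≡10 → K
F(5)+E(4): 9 → J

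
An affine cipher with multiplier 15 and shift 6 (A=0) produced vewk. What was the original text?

The inverse of 15 mod 26 is 7, since 15·7=105≡1. Apply D(y)=7·(y−6) mod 26:
v(21): 7·(21−6)=105≡1 → b
e(4): 7·(4−6)=-14≡12 → m
w(22): 7·(22−6)=112≡8 → i
k(10): 7·(10−6)=28≡2 → c

bmic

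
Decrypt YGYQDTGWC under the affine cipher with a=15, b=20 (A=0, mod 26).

The inverse of 15 mod 26 is 7, since 15·7=105≡1. Apply D(y)=7·(y−20) mod 26:
Y(24): 7·(24−20)=28≡2 → C
G(6): 7·(6−20)=-98≡6 → G
Y(24): 7·(24−20)=28≡2 → C
Q(16): 7·(16−20)=-28≡24 → Y
D(3): 7·(3−20)=-119≡11 → L
T(19): 7·(19−20)=-7≡19 → T
G(6): 7·(6−20)=-98≡6 → G
W(22): 7·(22−20)=14 → O
C(2): 7·(2−20)=-126≡4 → E

CGCYLTGOE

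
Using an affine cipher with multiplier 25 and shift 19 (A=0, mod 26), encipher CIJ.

RLK

C(2): 25·2+19=69≡17 → R
I(8): 25·8+19=219≡11 → L
J(9): 25·9+19=244≡10 → K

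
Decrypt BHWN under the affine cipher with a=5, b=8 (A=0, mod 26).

The inverse of 5 mod 26 is 21, since 5·21=105≡1. Apply D(y)=21·(y−8) mod 26:
B(1): 21·(1−8)=-147≡9 → J
H(7): 21·(7−8)=-21≡5 → F
W(22): 21·(22−8)=294≡8 → I
N(13): 21·(13−8)=105≡1 → B

JFIB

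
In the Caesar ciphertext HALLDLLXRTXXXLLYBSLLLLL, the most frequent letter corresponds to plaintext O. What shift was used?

23

The most frequent ciphertext letter is L (appears 11 times).
L is position 11; O is position 14.
Shift = -3≡23.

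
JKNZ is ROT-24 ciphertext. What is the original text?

LMPB

J(9): 9−24=-15≡11 → L
K(10): 10−24=-14≡12 → M
N(13): 13−24=-11≡15 → P
Z(25): 25−24=1 → B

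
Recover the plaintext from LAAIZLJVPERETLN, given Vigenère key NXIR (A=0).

YDSRMOBECHJNGOF

Repeat the key across the ciphertext: NXIRNXIRNXIRNXI
L(11)−N(13): -2≡24 → Y
A(0)−X(23): -23≡3 → D
A(0)−I(8): -8≡18 → S
I(8)−R(17): -9≡17 → R
Z(25)−N(13): 12 → M
L(11)−X(23): -12≡14 → O
J(9)−I(8): 1 → B
V(21)−R(17): 4 → E
P(15)−N(13): 2 → C
E(4)−X(23): -19≡7 → H
R(17)−I(8): 9 → J
E(4)−R(17): -13≡13 → N
T(19)−N(13): 6 → G
L(11)−X(23): -12≡14 → O
N(13)−I(8): 5 → F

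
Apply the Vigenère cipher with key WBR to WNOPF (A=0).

SOFLG

Repeat the key across the message: WBRWB
W(22)+W(22): 44≡18 → S
N(13)+B(1): 14 → O
O(14)+R(17): 31≡5 → F
P(15)+W(22): 37≡11 → L
F(5)+B(1): 6 → G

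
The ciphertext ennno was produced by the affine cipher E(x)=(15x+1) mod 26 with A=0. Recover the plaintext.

The inverse of 15 mod 26 is 7, since 15·7=105≡1. Apply D(y)=7·(y−1) mod 26:
e(4): 7·(4−1)=21 → v
n(13): 7·(13−1)=84≡6 → g
n(13): 7·(13−1)=84≡6 → g
n(13): 7·(13−1)=84≡6 → g
o(14): 7·(14−1)=91≡13 → n

vgggn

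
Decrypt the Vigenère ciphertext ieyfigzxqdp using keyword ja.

zepfzgqxhdg

Repeat the key across the ciphertext: jajajajajaj
i(8)−j(9): -1≡25 → z
e(4)−a(0): 4 → e
y(24)−j(9): 15 → p
f(5)−a(0): 5 → f
i(8)−j(9): -1≡25 → z
g(6)−a(0): 6 → g
z(25)−j(9): 16 → q
x(23)−a(0): 23 → x
q(16)−j(9): 7 → h
d(3)−a(0): 3 → d
p(15)−j(9): 6 → g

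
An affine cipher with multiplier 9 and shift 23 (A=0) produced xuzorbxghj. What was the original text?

The inverse of 9 mod 26 is 3, since 9·3=27≡1. Apply D(y)=3·(y−23) mod 26:
x(23): 3·(23−23)=0 → a
u(20): 3·(20−23)=-9≡17 → r
z(25): 3·(25−23)=6 → g
o(14): 3·(14−23)=-27≡25 → z
r(17): 3·(17−23)=-18≡8 → i
b(1): 3·(1−23)=-66≡12 → m
x(23): 3·(23−23)=0 → a
g(6): 3·(6−23)=-51≡1 → b
h(7): 3·(7−23)=-48≡4 → e
j(9): 3·(9−23)=-42≡10 → k

argzimabek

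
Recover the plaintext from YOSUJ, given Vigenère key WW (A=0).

Repeat the key across the ciphertext: WWWWW
Y(24)−W(22): 2 → C
O(14)−W(22): -8≡18 → S
S(18)−W(22): -4≡22 → W
U(20)−W(22): -2≡24 → Y
J(9)−W(22): -13≡13 → N

CSWYN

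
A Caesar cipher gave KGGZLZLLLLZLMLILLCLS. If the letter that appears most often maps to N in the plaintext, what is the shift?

24

The most frequent ciphertext letter is L (appears 10 times).
L is position 11; N is position 13.
Shift = -2≡24.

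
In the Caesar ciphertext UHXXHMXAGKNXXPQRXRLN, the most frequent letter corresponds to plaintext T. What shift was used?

4

The most frequent ciphertext letter is X (appears 6 times).
X is position 23; T is position 19.
Shift = 4.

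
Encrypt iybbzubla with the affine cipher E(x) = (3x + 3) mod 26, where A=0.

i(8): 3·8+3=27≡1 → b
y(24): 3·24+3=75≡23 → x
b(1): 3·1+3=6 → g
b(1): 3·1+3=6 → g
z(25): 3·25+3=78≡0 → a
u(20): 3·20+3=63≡11 → l
b(1): 3·1+3=6 → g
l(11): 3·11+3=36≡10 → k
a(0): 3·0+3=3 → d

bxggalgkd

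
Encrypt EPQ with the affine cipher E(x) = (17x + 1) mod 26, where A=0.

RWN

E(4): 17·4+1=69≡17 → R
P(15): 17·15+1=256≡22 → W
Q(16): 17·16+1=273≡13 → N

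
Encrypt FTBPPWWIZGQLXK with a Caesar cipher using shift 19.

YMUIIPPBSZJEQD

F(5): 5+19=24 → Y
T(19): 19+19=38≡12 → M
B(1): 1+19=20 → U
P(15): 15+19=34≡8 → I
P(15): 15+19=34≡8 → I
W(22): 22+19=41≡15 → P
W(22): 22+19=41≡15 → P
I(8): 8+19=27≡1 → B
Z(25): 25+19=44≡18 → S
G(6): 6+19=25 → Z
Q(16): 16+19=35≡9 → J
L(11): 11+19=30≡4 → E
X(23): 23+19=42≡16 → Q
K(10): 10+19=29≡3 → D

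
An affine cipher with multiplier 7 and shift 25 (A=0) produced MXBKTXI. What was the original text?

NWEJOWF

The inverse of 7 mod 26 is 15, since 7·15=105≡1. Apply D(y)=15·(y−25) mod 26:
M(12): 15·(12−25)=-195≡13 → N
X(23): 15·(23−25)=-30≡22 → W
B(1): 15·(1−25)=-360≡4 → E
K(10): 15·(10−25)=-225≡9 → J
T(19): 15·(19−25)=-90≡14 → O
X(23): 15·(23−25)=-30≡22 → W
I(8): 15·(8−25)=-255≡5 → F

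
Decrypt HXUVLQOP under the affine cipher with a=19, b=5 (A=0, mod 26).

WQJUORVG

The inverse of 19 mod 26 is 11, since 19·11=209≡1. Apply D(y)=11·(y−5) mod 26:
H(7): 11·(7−5)=22 → W
X(23): 11·(23−5)=198≡16 → Q
U(20): 11·(20−5)=165≡9 → J
V(21): 11·(21−5)=176≡20 → U
L(11): 11·(11−5)=66≡14 → O
Q(16): 11·(16−5)=121≡17 → R
O(14): 11·(14−5)=99≡21 → V
P(15): 11·(15−5)=110≡6 → G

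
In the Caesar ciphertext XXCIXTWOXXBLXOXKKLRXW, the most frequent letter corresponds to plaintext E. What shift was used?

The most frequent ciphertext letter is X (appears 8 times).
X is position 23; E is position 4.
Shift = 19.

19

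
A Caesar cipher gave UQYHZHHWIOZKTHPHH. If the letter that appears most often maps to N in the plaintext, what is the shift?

20

The most frequent ciphertext letter is H (appears 6 times).
H is position 7; N is position 13.
Shift = -6≡20.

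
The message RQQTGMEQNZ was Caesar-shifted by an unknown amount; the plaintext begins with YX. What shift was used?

19

From the crib: R(17)−Y(24)=-7≡19, so the shift is 19.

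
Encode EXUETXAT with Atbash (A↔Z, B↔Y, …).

E(4) → V(21)
X(23) → C(2)
U(20) → F(5)
E(4) → V(21)
T(19) → G(6)
X(23) → C(2)
A(0) → Z(25)
T(19) → G(6)

VCFVGCZG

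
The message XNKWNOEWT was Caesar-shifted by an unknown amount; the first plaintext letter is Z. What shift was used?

From the crib: X(23)−Z(25)=-2≡24, so the shift is 24.

24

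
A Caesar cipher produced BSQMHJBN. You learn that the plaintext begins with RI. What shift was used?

10

From the crib: B(1)−R(17)=-16≡10, so the shift is 10.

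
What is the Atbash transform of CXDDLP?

XCWWOK

C(2) → X(23)
X(23) → C(2)
D(3) → W(22)
D(3) → W(22)
L(11) → O(14)
P(15) → K(10)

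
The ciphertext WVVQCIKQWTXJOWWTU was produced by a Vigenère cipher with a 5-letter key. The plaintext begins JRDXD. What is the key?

Subtract each crib letter from the matching ciphertext letter (mod 26):
W(22)−J(9)=13 → N
V(21)−R(17)=4 → E
V(21)−D(3)=18 → S
Q(16)−X(23)=-7≡19 → T
C(2)−D(3)=-1≡25 → Z

NESTZ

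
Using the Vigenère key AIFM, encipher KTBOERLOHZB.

Repeat the key across the message: AIFMAIFMAIF
K(10)+A(0): 10 → K
T(19)+I(8): 27≡1 → B
B(1)+F(5): 6 → G
O(14)+M(12): 26≡0 → A
E(4)+A(0): 4 → E
R(17)+I(8): 25 → Z
L(11)+F(5): 16 → Q
O(14)+M(12): 26≡0 → A
H(7)+A(0): 7 → H
Z(25)+I(8): 33≡7 → H
B(1)+F(5): 6 → G

KBGAEZQAHHG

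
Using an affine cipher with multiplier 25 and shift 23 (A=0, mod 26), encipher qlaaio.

q(16): 25·16+23=423≡7 → h
l(11): 25·11+23=298≡12 → m
a(0): 25·0+23=23 → x
a(0): 25·0+23=23 → x
i(8): 25·8+23=223≡15 → p
o(14): 25·14+23=373≡9 → j

hmxxpj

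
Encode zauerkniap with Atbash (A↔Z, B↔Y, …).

z(25) → a(0)
a(0) → z(25)
u(20) → f(5)
e(4) → v(21)
r(17) → i(8)
k(10) → p(15)
n(13) → m(12)
i(8) → r(17)
a(0) → z(25)
p(15) → k(10)

azfvipmrzk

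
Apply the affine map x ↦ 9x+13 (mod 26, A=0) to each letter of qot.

q(16): 9·16+13=157≡1 → b
o(14): 9·14+13=139≡9 → j
t(19): 9·19+13=184≡2 → c

bjc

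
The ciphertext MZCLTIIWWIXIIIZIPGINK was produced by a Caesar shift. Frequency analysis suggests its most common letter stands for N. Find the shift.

The most frequent ciphertext letter is I (appears 8 times).
I is position 8; N is position 13.
Shift = -5≡21.

21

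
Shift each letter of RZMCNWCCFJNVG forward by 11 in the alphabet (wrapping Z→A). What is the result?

R(17): 17+11=28≡2 → C
Z(25): 25+11=36≡10 → K
M(12): 12+11=23 → X
C(2): 2+11=13 → N
N(13): 13+11=24 → Y
W(22): 22+11=33≡7 → H
C(2): 2+11=13 → N
C(2): 2+11=13 → N
F(5): 5+11=16 → Q
J(9): 9+11=20 → U
N(13): 13+11=24 → Y
V(21): 21+11=32≡6 → G
G(6): 6+11=17 → R

CKXNYHNNQUYGR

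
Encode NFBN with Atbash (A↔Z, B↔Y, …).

N(13) → M(12)
F(5) → U(20)
B(1) → Y(24)
N(13) → M(12)

MUYM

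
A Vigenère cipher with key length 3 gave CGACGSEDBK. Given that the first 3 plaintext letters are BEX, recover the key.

BCD

Subtract each crib letter from the matching ciphertext letter (mod 26):
C(2)−B(1)=1 → B
G(6)−E(4)=2 → C
A(0)−X(23)=-23≡3 → D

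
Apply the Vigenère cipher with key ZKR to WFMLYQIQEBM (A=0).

Repeat the key across the message: ZKRZKRZKRZK
W(22)+Z(25): 47≡21 → V
F(5)+K(10): 15 → P
M(12)+R(17): 29≡3 → D
L(11)+Z(25): 36≡10 → K
Y(24)+K(10): 34≡8 → I
Q(16)+R(17): 33≡7 → H
I(8)+Z(25): 33≡7 → H
Q(16)+K(10): 26≡0 → A
E(4)+R(17): 21 → V
B(1)+Z(25): 26≡0 → A
M(12)+K(10): 22 → W

VPDKIHHAVAW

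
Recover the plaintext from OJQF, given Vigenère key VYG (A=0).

TLKK

Repeat the key across the ciphertext: VYGV
O(14)−V(21): -7≡19 → T
J(9)−Y(24): -15≡11 → L
Q(16)−G(6): 10 → K
F(5)−V(21): -16≡10 → K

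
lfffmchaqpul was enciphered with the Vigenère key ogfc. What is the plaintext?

xzadywcycjpj

Repeat the key across the ciphertext: ogfcogfcogfc
l(11)−o(14): -3≡23 → x
f(5)−g(6): -1≡25 → z
f(5)−f(5): 0 → a
f(5)−c(2): 3 → d
m(12)−o(14): -2≡24 → y
c(2)−g(6): -4≡22 → w
h(7)−f(5): 2 → c
a(0)−c(2): -2≡24 → y
q(16)−o(14): 2 → c
p(15)−g(6): 9 → j
u(20)−f(5): 15 → p
l(11)−c(2): 9 → j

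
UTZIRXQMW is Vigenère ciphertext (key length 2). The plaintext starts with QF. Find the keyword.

Subtract each crib letter from the matching ciphertext letter (mod 26):
U(20)−Q(16)=4 → E
T(19)−F(5)=14 → O

EO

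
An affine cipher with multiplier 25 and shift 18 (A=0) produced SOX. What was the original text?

The inverse of 25 mod 26 is 25, since 25·25=625≡1. Apply D(y)=25·(y−18) mod 26:
S(18): 25·(18−18)=0 → A
O(14): 25·(14−18)=-100≡4 → E
X(23): 25·(23−18)=125≡21 → V

AEV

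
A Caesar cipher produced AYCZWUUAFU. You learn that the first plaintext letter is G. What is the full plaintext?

From the crib: A(0)−G(6)=-6≡20, so the shift is 20.
Subtract 20 from each ciphertext letter:
A(0): 0−20=-20≡6 → G
Y(24): 24−20=4 → E
C(2): 2−20=-18≡8 → I
Z(25): 25−20=5 → F
W(22): 22−20=2 → C
U(20): 20−20=0 → A
U(20): 20−20=0 → A
A(0): 0−20=-20≡6 → G
F(5): 5−20=-15≡11 → L
U(20): 20−20=0 → A

GEIFCAAGLA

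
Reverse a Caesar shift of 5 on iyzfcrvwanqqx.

i(8): 8−5=3 → d
y(24): 24−5=19 → t
z(25): 25−5=20 → u
f(5): 5−5=0 → a
c(2): 2−5=-3≡23 → x
r(17): 17−5=12 → m
v(21): 21−5=16 → q
w(22): 22−5=17 → r
a(0): 0−5=-5≡21 → v
n(13): 13−5=8 → i
q(16): 16−5=11 → l
q(16): 16−5=11 → l
x(23): 23−5=18 → s

dtuaxmqrvills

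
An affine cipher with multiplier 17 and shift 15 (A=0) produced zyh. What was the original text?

wzy

The inverse of 17 mod 26 is 23, since 17·23=391≡1. Apply D(y)=23·(y−15) mod 26:
z(25): 23·(25−15)=230≡22 → w
y(24): 23·(24−15)=207≡25 → z
h(7): 23·(7−15)=-184≡24 → y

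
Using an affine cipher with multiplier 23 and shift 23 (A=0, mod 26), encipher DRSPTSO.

D(3): 23·3+23=92≡14 → O
R(17): 23·17+23=414≡24 → Y
S(18): 23·18+23=437≡21 → V
P(15): 23·15+23=368≡4 → E
T(19): 23·19+23=460≡18 → S
S(18): 23·18+23=437≡21 → V
O(14): 23·14+23=345≡7 → H

OYVESVH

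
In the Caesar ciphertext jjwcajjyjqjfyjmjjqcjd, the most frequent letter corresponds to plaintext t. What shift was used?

The most frequent ciphertext letter is j (appears 10 times).
j is position 9; t is position 19.
Shift = -10≡16.

16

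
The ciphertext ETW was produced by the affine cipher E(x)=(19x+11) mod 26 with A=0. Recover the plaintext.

BKR

The inverse of 19 mod 26 is 11, since 19·11=209≡1. Apply D(y)=11·(y−11) mod 26:
E(4): 11·(4−11)=-77≡1 → B
T(19): 11·(19−11)=88≡10 → K
W(22): 11·(22−11)=121≡17 → R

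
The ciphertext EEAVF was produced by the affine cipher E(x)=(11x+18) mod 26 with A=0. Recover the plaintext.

The inverse of 11 mod 26 is 19, since 11·19=209≡1. Apply D(y)=19·(y−18) mod 26:
E(4): 19·(4−18)=-266≡20 → U
E(4): 19·(4−18)=-266≡20 → U
A(0): 19·(0−18)=-342≡22 → W
V(21): 19·(21−18)=57≡5 → F
F(5): 19·(5−18)=-247≡13 → N

UUWFN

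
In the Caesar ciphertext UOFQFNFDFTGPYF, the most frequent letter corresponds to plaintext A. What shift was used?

The most frequent ciphertext letter is F (appears 5 times).
F is position 5; A is position 0.
Shift = 5.

5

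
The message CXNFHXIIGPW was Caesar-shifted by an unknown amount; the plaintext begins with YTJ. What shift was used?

From the crib: C(2)−Y(24)=-22≡4, so the shift is 4.

4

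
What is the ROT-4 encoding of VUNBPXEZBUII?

V(21): 21+4=25 → Z
U(20): 20+4=24 → Y
N(13): 13+4=17 → R
B(1): 1+4=5 → F
P(15): 15+4=19 → T
X(23): 23+4=27≡1 → B
E(4): 4+4=8 → I
Z(25): 25+4=29≡3 → D
B(1): 1+4=5 → F
U(20): 20+4=24 → Y
I(8): 8+4=12 → M
I(8): 8+4=12 → M

ZYRFTBIDFYMM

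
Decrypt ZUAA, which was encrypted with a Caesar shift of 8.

RMSS

Z(25): 25−8=17 → R
U(20): 20−8=12 → M
A(0): 0−8=-8≡18 → S
A(0): 0−8=-8≡18 → S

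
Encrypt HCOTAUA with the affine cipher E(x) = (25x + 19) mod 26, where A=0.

H(7): 25·7+19=194≡12 → M
C(2): 25·2+19=69≡17 → R
O(14): 25·14+19=369≡5 → F
T(19): 25·19+19=494≡0 → A
A(0): 25·0+19=19 → T
U(20): 25·20+19=519≡25 → Z
A(0): 25·0+19=19 → T

MRFATZT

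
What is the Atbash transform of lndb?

l(11) → o(14)
n(13) → m(12)
d(3) → w(22)
b(1) → y(24)

omwy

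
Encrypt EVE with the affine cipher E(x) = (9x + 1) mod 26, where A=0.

LIL

E(4): 9·4+1=37≡11 → L
V(21): 9·21+1=190≡8 → I
E(4): 9·4+1=37≡11 → L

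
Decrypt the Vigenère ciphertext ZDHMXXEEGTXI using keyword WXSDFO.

DGPJSJIHOQSU

Repeat the key across the ciphertext: WXSDFOWXSDFO
Z(25)−W(22): 3 → D
D(3)−X(23): -20≡6 → G
H(7)−S(18): -11≡15 → P
M(12)−D(3): 9 → J
X(23)−F(5): 18 → S
X(23)−O(14): 9 → J
E(4)−W(22): -18≡8 → I
E(4)−X(23): -19≡7 → H
G(6)−S(18): -12≡14 → O
T(19)−D(3): 16 → Q
X(23)−F(5): 18 → S
I(8)−O(14): -6≡20 → U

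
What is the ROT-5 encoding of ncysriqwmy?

n(13): 13+5=18 → s
c(2): 2+5=7 → h
y(24): 24+5=29≡3 → d
s(18): 18+5=23 → x
r(17): 17+5=22 → w
i(8): 8+5=13 → n
q(16): 16+5=21 → v
w(22): 22+5=27≡1 → b
m(12): 12+5=17 → r
y(24): 24+5=29≡3 → d

shdxwnvbrd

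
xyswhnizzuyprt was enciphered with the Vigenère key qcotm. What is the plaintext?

Repeat the key across the ciphertext: qcotmqcotmqcot
x(23)−q(16): 7 → h
y(24)−c(2): 22 → w
s(18)−o(14): 4 → e
w(22)−t(19): 3 → d
h(7)−m(12): -5≡21 → v
n(13)−q(16): -3≡23 → x
i(8)−c(2): 6 → g
z(25)−o(14): 11 → l
z(25)−t(19): 6 → g
u(20)−m(12): 8 → i
y(24)−q(16): 8 → i
p(15)−c(2): 13 → n
r(17)−o(14): 3 → d
t(19)−t(19): 0 → a

hwedvxglgiinda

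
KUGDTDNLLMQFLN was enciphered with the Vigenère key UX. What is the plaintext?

Repeat the key across the ciphertext: UXUXUXUXUXUXUX
K(10)−U(20): -10≡16 → Q
U(20)−X(23): -3≡23 → X
G(6)−U(20): -14≡12 → M
D(3)−X(23): -20≡6 → G
T(19)−U(20): -1≡25 → Z
D(3)−X(23): -20≡6 → G
N(13)−U(20): -7≡19 → T
L(11)−X(23): -12≡14 → O
L(11)−U(20): -9≡17 → R
M(12)−X(23): -11≡15 → P
Q(16)−U(20): -4≡22 → W
F(5)−X(23): -18≡8 → I
L(11)−U(20): -9≡17 → R
N(13)−X(23): -10≡16 → Q

QXMGZGTORPWIRQ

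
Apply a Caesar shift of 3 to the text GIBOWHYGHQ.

G(6): 6+3=9 → J
I(8): 8+3=11 → L
B(1): 1+3=4 → E
O(14): 14+3=17 → R
W(22): 22+3=25 → Z
H(7): 7+3=10 → K
Y(24): 24+3=27≡1 → B
G(6): 6+3=9 → J
H(7): 7+3=10 → K
Q(16): 16+3=19 → T

JLERZKBJKT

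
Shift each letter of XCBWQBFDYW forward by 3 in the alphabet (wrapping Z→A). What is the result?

X(23): 23+3=26≡0 → A
C(2): 2+3=5 → F
B(1): 1+3=4 → E
W(22): 22+3=25 → Z
Q(16): 16+3=19 → T
B(1): 1+3=4 → E
F(5): 5+3=8 → I
D(3): 3+3=6 → G
Y(24): 24+3=27≡1 → B
W(22): 22+3=25 → Z

AFEZTEIGBZ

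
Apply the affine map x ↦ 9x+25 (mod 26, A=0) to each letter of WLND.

PUMA

W(22): 9·22+25=223≡15 → P
L(11): 9·11+25=124≡20 → U
N(13): 9·13+25=142≡12 → M
D(3): 9·3+25=52≡0 → A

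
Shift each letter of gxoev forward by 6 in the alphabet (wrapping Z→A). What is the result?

g(6): 6+6=12 → m
x(23): 23+6=29≡3 → d
o(14): 14+6=20 → u
e(4): 4+6=10 → k
v(21): 21+6=27≡1 → b

mdukb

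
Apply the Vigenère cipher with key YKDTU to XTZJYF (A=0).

VDCCSD

Repeat the key across the message: YKDTUY
X(23)+Y(24): 47≡21 → V
T(19)+K(10): 29≡3 → D
Z(25)+D(3): 28≡2 → C
J(9)+T(19): 28≡2 → C
Y(24)+U(20): 44≡18 → S
F(5)+Y(24): 29≡3 → D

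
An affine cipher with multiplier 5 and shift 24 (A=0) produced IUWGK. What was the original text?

CUKMS

The inverse of 5 mod 26 is 21, since 5·21=105≡1. Apply D(y)=21·(y−24) mod 26:
I(8): 21·(8−24)=-336≡2 → C
U(20): 21·(20−24)=-84≡20 → U
W(22): 21·(22−24)=-42≡10 → K
G(6): 21·(6−24)=-378≡12 → M
K(10): 21·(10−24)=-294≡18 → S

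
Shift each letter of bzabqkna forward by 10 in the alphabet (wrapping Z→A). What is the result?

ljklauxk

b(1): 1+10=11 → l
z(25): 25+10=35≡9 → j
a(0): 0+10=10 → k
b(1): 1+10=11 → l
q(16): 16+10=26≡0 → a
k(10): 10+10=20 → u
n(13): 13+10=23 → x
a(0): 0+10=10 → k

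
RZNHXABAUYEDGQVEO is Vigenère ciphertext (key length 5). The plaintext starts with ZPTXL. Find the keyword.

SKUKM

Subtract each crib letter from the matching ciphertext letter (mod 26):
R(17)−Z(25)=-8≡18 → S
Z(25)−P(15)=10 → K
N(13)−T(19)=-6≡20 → U
H(7)−X(23)=-16≡10 → K
X(23)−L(11)=12 → M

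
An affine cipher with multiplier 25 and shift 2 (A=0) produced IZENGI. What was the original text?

UDYPWU

The inverse of 25 mod 26 is 25, since 25·25=625≡1. Apply D(y)=25·(y−2) mod 26:
I(8): 25·(8−2)=150≡20 → U
Z(25): 25·(25−2)=575≡3 → D
E(4): 25·(4−2)=50≡24 → Y
N(13): 25·(13−2)=275≡15 → P
G(6): 25·(6−2)=100≡22 → W
I(8): 25·(8−2)=150≡20 → U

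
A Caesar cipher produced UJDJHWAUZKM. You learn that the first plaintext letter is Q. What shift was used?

4

From the crib: U(20)−Q(16)=4, so the shift is 4.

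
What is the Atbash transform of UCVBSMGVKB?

FXEYHNTEPY

U(20) → F(5)
C(2) → X(23)
V(21) → E(4)
B(1) → Y(24)
S(18) → H(7)
M(12) → N(13)
G(6) → T(19)
V(21) → E(4)
K(10) → P(15)
B(1) → Y(24)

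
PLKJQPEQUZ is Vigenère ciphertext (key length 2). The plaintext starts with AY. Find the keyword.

Subtract each crib letter from the matching ciphertext letter (mod 26):
P(15)−A(0)=15 → P
L(11)−Y(24)=-13≡13 → N

PN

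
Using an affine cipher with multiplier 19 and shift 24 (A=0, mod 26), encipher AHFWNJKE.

YBPALNGW

A(0): 19·0+24=24 → Y
H(7): 19·7+24=157≡1 → B
F(5): 19·5+24=119≡15 → P
W(22): 19·22+24=442≡0 → A
N(13): 19·13+24=271≡11 → L
J(9): 19·9+24=195≡13 → N
K(10): 19·10+24=214≡6 → G
E(4): 19·4+24=100≡22 → W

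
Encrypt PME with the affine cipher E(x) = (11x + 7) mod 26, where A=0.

QJZ

P(15): 11·15+7=172≡16 → Q
M(12): 11·12+7=139≡9 → J
E(4): 11·4+7=51≡25 → Z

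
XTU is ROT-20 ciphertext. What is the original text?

X(23): 23−20=3 → D
T(19): 19−20=-1≡25 → Z
U(20): 20−20=0 → A

DZA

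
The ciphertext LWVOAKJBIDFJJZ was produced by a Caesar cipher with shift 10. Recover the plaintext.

L(11): 11−10=1 → B
W(22): 22−10=12 → M
V(21): 21−10=11 → L
O(14): 14−10=4 → E
A(0): 0−10=-10≡16 → Q
K(10): 10−10=0 → A
J(9): 9−10=-1≡25 → Z
B(1): 1−10=-9≡17 → R
I(8): 8−10=-2≡24 → Y
D(3): 3−10=-7≡19 → T
F(5): 5−10=-5≡21 → V
J(9): 9−10=-1≡25 → Z
J(9): 9−10=-1≡25 → Z
Z(25): 25−10=15 → P

BMLEQAZRYTVZZP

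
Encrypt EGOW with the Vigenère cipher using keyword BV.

FBPR

Repeat the key across the message: BVBV
E(4)+B(1): 5 → F
G(6)+V(21): 27≡1 → B
O(14)+B(1): 15 → P
W(22)+V(21): 43≡17 → R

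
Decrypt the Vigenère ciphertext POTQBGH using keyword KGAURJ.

Repeat the key across the ciphertext: KGAURJK
P(15)−K(10): 5 → F
O(14)−G(6): 8 → I
T(19)−A(0): 19 → T
Q(16)−U(20): -4≡22 → W
B(1)−R(17): -16≡10 → K
G(6)−J(9): -3≡23 → X
H(7)−K(10): -3≡23 → X

FITWKXX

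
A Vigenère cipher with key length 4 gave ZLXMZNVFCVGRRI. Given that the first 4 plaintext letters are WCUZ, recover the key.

DJDN

Subtract each crib letter from the matching ciphertext letter (mod 26):
Z(25)−W(22)=3 → D
L(11)−C(2)=9 → J
X(23)−U(20)=3 → D
M(12)−Z(25)=-13≡13 → N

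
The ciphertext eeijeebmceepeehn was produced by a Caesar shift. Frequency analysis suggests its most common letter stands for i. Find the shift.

The most frequent ciphertext letter is e (appears 8 times).
e is position 4; i is position 8.
Shift = -4≡22.

22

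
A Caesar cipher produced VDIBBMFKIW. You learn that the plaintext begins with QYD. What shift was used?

From the crib: V(21)−Q(16)=5, so the shift is 5.

5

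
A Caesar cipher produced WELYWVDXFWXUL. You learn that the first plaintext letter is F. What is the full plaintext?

From the crib: W(22)−F(5)=17, so the shift is 17.
Subtract 17 from each ciphertext letter:
W(22): 22−17=5 → F
E(4): 4−17=-13≡13 → N
L(11): 11−17=-6≡20 → U
Y(24): 24−17=7 → H
W(22): 22−17=5 → F
V(21): 21−17=4 → E
D(3): 3−17=-14≡12 → M
X(23): 23−17=6 → G
F(5): 5−17=-12≡14 → O
W(22): 22−17=5 → F
X(23): 23−17=6 → G
U(20): 20−17=3 → D
L(11): 11−17=-6≡20 → U

FNUHFEMGOFGDU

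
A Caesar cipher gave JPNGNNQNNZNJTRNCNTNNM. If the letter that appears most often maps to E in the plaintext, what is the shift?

The most frequent ciphertext letter is N (appears 10 times).
N is position 13; E is position 4.
Shift = 9.

9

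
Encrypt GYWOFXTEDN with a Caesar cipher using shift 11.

RJHZQIEPOY

G(6): 6+11=17 → R
Y(24): 24+11=35≡9 → J
W(22): 22+11=33≡7 → H
O(14): 14+11=25 → Z
F(5): 5+11=16 → Q
X(23): 23+11=34≡8 → I
T(19): 19+11=30≡4 → E
E(4): 4+11=15 → P
D(3): 3+11=14 → O
N(13): 13+11=24 → Y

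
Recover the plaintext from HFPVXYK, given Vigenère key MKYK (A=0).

VVRLLOM

Repeat the key across the ciphertext: MKYKMKY
H(7)−M(12): -5≡21 → V
F(5)−K(10): -5≡21 → V
P(15)−Y(24): -9≡17 → R
V(21)−K(10): 11 → L
X(23)−M(12): 11 → L
Y(24)−K(10): 14 → O
K(10)−Y(24): -14≡12 → M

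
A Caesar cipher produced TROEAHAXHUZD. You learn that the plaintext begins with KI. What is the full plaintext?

KIFVRYROYLQU

From the crib: T(19)−K(10)=9, so the shift is 9.
Subtract 9 from each ciphertext letter:
T(19): 19−9=10 → K
R(17): 17−9=8 → I
O(14): 14−9=5 → F
E(4): 4−9=-5≡21 → V
A(0): 0−9=-9≡17 → R
H(7): 7−9=-2≡24 → Y
A(0): 0−9=-9≡17 → R
X(23): 23−9=14 → O
H(7): 7−9=-2≡24 → Y
U(20): 20−9=11 → L
Z(25): 25−9=16 → Q
D(3): 3−9=-6≡20 → U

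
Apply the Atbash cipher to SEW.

HVD

S(18) → H(7)
E(4) → V(21)
W(22) → D(3)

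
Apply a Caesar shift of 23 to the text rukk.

orhh

r(17): 17+23=40≡14 → o
u(20): 20+23=43≡17 → r
k(10): 10+23=33≡7 → h
k(10): 10+23=33≡7 → h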